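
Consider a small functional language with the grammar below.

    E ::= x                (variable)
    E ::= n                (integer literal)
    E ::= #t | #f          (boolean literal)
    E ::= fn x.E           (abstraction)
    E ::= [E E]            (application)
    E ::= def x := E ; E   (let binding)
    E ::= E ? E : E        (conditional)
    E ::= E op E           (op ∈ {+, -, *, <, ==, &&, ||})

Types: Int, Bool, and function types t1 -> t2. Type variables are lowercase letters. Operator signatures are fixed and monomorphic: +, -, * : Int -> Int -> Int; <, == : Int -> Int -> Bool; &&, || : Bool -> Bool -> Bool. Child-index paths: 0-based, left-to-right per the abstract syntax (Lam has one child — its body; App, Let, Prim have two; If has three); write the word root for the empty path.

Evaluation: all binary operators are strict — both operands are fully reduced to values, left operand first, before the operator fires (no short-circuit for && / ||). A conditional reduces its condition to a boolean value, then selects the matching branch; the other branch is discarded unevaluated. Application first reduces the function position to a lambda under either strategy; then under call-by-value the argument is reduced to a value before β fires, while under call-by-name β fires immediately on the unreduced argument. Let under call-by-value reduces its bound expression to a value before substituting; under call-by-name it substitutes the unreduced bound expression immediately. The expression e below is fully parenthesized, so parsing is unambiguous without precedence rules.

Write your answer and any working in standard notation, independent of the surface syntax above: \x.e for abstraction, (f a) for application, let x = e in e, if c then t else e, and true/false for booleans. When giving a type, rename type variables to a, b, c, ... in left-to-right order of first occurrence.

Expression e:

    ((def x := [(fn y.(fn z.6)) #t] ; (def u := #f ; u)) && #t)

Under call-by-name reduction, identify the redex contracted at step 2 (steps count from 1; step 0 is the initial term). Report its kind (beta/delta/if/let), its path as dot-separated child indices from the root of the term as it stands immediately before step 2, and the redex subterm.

Answer: let at 0 : (let u = false in u)

Working:
step 0: ((let x = ((\y.(\z.6)) true) in (let u = false in u)) && true)
step 1: [let@0] ((let u = false in u) && true)
step 2: [let@0] (false && true)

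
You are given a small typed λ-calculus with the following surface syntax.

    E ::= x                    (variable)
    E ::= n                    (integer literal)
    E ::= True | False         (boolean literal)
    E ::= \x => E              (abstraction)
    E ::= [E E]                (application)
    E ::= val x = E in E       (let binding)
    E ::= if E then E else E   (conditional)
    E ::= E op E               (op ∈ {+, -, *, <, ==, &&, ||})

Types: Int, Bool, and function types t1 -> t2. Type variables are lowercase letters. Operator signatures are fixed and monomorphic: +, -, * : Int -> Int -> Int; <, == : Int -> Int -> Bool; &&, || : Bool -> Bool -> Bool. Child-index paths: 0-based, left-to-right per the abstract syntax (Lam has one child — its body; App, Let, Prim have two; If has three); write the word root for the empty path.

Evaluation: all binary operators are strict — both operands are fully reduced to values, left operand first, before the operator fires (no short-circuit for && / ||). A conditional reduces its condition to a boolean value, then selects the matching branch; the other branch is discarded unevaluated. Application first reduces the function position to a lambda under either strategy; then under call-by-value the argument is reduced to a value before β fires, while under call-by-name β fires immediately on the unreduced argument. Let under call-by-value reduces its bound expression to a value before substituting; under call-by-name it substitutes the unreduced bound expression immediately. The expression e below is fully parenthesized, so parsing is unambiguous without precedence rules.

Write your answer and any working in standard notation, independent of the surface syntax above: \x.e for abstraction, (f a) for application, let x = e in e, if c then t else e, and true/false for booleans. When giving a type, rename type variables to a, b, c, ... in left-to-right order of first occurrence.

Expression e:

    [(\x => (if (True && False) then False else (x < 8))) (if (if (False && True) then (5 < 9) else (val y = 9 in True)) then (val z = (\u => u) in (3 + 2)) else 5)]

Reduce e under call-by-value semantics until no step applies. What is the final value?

Working:
step 0: ((\x.(if (true && false) then false else (x < 8))) (if (if (false && true) then (5 < 9) else (let y = 9 in true)) then (let z = (\u.u) in (3 + 2)) else 5))
step 1: [delta@1.0.0] ((\x.(if (true && false) then false else (x < 8))) (if (if false then (5 < 9) else (let y = 9 in true)) then (let z = (\u.u) in (3 + 2)) else 5))
step 2: [if@1.0] ((\x.(if (true && false) then false else (x < 8))) (if (let y = 9 in true) then (let z = (\u.u) in (3 + 2)) else 5))
step 3: [let@1.0] ((\x.(if (true && false) then false else (x < 8))) (if true then (let z = (\u.u) in (3 + 2)) else 5))
step 4: [if@1] ((\x.(if (true && false) then false else (x < 8))) (let z = (\u.u) in (3 + 2)))
step 5: [let@1] ((\x.(if (true && false) then false else (x < 8))) (3 + 2))
step 6: [delta@1] ((\x.(if (true && false) then false else (x < 8))) 5)
step 7: [beta@root] (if (true && false) then false else (5 < 8))
step 8: [delta@0] (if false then false else (5 < 8))
step 9: [if@root] (5 < 8)
step 10: [delta@root] true

Answer: true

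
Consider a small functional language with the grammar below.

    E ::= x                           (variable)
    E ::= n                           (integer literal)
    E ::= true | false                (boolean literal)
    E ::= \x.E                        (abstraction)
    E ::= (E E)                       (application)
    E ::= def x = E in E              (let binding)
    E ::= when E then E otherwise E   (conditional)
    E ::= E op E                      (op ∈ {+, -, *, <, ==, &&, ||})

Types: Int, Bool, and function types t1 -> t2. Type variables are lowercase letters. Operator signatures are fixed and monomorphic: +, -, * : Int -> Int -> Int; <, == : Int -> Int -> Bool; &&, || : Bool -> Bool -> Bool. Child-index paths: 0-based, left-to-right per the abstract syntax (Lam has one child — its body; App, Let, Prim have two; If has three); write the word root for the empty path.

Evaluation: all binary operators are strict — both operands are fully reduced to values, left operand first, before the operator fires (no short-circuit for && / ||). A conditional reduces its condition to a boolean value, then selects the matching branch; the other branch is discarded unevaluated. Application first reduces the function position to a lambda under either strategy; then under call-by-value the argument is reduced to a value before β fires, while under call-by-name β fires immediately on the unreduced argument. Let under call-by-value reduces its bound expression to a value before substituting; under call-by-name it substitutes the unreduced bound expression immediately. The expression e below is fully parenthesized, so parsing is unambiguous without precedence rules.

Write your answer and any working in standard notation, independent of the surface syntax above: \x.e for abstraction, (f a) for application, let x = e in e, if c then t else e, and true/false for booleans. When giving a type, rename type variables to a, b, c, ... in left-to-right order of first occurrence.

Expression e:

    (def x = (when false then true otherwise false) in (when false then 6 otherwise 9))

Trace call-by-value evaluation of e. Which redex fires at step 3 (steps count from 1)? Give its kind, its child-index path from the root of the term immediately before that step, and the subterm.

Working:
step 0: (let x = (if false then true else false) in (if false then 6 else 9))
step 1: [if@0] (let x = false in (if false then 6 else 9))
step 2: [let@root] (if false then 6 else 9)
step 3: [if@root] 9

Answer: if at root : (if false then 6 else 9)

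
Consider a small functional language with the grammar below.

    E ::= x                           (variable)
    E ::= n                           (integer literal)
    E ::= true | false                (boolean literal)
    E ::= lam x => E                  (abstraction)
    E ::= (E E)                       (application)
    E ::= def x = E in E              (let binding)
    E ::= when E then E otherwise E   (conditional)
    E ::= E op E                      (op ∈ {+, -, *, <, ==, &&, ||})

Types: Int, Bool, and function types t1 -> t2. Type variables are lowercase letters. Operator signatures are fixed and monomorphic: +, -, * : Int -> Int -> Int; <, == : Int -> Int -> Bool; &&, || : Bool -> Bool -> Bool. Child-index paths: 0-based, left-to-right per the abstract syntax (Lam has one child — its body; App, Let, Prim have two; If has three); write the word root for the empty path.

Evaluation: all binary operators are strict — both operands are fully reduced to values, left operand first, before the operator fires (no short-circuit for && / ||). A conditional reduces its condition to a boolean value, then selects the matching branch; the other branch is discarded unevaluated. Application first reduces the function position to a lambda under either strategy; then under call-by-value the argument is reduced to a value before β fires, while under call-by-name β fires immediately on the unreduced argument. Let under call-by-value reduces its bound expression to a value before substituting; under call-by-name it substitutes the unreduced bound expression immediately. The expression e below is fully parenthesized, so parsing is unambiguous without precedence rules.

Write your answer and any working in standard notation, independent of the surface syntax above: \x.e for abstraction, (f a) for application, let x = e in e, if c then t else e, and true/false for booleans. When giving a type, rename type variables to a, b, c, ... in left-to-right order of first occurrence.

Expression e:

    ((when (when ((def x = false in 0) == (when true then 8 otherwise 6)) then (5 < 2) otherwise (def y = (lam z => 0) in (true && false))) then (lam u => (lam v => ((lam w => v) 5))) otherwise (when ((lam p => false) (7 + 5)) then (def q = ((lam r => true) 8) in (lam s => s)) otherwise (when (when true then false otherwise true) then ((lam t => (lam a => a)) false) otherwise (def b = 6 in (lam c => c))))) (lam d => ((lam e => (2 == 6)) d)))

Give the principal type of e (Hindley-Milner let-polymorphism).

Answer: Bool -> Bool

Working:
let x : Bool
  unify Int ~ Int
  unify Bool ~ Bool
  unify Int ~ Int
  unify Int ~ Int
  unify Bool ~ Bool
  unify Int ~ Int
  unify Int ~ Int
\z._ : a -> Int
let y : forall. a -> Int
  unify Bool ~ Bool
  unify Bool ~ Bool
  unify Bool ~ Bool
  unify Bool ~ Bool
v : c
\w._ : d -> c
  unify d -> c ~ Int -> e
  unify d ~ Int
  unify c ~ e
_ _ : e
\v._ : e -> e
\u._ : b -> e -> e
\p._ : f -> Bool
  unify Int ~ Int
  unify Int ~ Int
  unify f -> Bool ~ Int -> g
  unify f ~ Int
  unify Bool ~ g
_ _ : Bool
  unify Bool ~ Bool
\r._ : h -> Bool
  unify h -> Bool ~ Int -> i
  unify h ~ Int
  unify Bool ~ i
_ _ : Bool
let q : Bool
s : j
\s._ : j -> j
  unify Bool ~ Bool
  unify Bool ~ Bool
  unify Bool ~ Bool
a : l
\a._ : l -> l
\t._ : k -> l -> l
  unify k -> l -> l ~ Bool -> m
  unify k ~ Bool
  unify l -> l ~ m
_ _ : l -> l
let b : Int
c : n
\c._ : n -> n
  unify l -> l ~ n -> n
  unify l ~ n
  unify n ~ n
  unify j -> j ~ n -> n
  unify j ~ n
  unify n ~ n
  unify b -> e -> e ~ n -> n
  unify b ~ n
  unify e -> e ~ n
  unify Int ~ Int
  unify Int ~ Int
\e._ : p -> Bool
d : o
  unify p -> Bool ~ o -> q
  unify p ~ o
  unify Bool ~ q
_ _ : Bool
\d._ : o -> Bool
  unify (e -> e) -> e -> e ~ (o -> Bool) -> r
  unify e -> e ~ o -> Bool
  unify e ~ o
  unify o ~ Bool
  unify Bool -> Bool ~ r
_ _ : Bool -> Bool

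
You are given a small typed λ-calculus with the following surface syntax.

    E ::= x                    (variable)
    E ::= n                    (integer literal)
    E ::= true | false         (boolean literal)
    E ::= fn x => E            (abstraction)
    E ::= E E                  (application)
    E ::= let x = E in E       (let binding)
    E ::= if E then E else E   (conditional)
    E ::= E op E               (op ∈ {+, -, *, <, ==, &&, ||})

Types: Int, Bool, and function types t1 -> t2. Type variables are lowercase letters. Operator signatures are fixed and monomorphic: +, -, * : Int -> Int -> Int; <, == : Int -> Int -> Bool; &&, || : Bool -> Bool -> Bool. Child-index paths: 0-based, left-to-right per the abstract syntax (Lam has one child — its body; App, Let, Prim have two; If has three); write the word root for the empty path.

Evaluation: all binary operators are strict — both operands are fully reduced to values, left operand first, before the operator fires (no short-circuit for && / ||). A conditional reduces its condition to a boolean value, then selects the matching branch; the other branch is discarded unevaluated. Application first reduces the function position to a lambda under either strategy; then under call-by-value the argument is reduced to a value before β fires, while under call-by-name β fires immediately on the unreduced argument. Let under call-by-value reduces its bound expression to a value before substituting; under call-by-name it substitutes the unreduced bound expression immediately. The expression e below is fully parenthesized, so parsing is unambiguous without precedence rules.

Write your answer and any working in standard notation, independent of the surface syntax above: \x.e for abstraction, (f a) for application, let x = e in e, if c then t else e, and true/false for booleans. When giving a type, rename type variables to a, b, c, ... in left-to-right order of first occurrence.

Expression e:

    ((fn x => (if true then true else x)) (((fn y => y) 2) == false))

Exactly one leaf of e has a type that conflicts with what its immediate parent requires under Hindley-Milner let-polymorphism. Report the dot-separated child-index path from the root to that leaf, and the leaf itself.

Answer: 1.1 : false

Trace:
  unify Bool ~ Bool
x : a
  unify Bool ~ a
\x._ : Bool -> Bool
y : b
\y._ : b -> b
  unify b -> b ~ Int -> c
  unify b ~ Int
  unify Int ~ c
_ _ : Int
  unify Int ~ Int
  unify Bool ~ Int
  FAIL: mismatch Bool ~ Int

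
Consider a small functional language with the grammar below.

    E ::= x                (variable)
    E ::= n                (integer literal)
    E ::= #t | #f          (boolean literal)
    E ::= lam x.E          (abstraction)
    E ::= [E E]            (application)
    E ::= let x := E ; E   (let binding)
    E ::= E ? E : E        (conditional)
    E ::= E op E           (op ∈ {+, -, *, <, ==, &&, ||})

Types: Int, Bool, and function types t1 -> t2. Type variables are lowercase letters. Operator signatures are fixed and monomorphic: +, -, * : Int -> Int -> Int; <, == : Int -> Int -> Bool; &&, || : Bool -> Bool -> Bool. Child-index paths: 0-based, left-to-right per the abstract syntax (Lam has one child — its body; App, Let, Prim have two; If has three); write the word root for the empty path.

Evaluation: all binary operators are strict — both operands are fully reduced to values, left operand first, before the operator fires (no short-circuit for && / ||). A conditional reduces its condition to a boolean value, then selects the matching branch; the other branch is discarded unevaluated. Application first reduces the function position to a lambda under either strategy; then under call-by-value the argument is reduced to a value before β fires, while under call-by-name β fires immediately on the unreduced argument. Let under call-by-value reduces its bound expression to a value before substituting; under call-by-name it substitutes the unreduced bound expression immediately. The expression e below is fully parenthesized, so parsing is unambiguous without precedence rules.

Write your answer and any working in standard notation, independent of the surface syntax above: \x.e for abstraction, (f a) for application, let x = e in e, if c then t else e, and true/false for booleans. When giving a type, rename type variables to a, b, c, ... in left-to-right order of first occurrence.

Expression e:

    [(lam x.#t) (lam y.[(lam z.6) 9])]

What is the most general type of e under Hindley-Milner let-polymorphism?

Derivation:
\x._ : a -> Bool
\z._ : c -> Int
  unify c -> Int ~ Int -> d
  unify c ~ Int
  unify Int ~ d
_ _ : Int
\y._ : b -> Int
  unify a -> Bool ~ (b -> Int) -> e
  unify a ~ b -> Int
  unify Bool ~ e
_ _ : Bool

Answer: Bool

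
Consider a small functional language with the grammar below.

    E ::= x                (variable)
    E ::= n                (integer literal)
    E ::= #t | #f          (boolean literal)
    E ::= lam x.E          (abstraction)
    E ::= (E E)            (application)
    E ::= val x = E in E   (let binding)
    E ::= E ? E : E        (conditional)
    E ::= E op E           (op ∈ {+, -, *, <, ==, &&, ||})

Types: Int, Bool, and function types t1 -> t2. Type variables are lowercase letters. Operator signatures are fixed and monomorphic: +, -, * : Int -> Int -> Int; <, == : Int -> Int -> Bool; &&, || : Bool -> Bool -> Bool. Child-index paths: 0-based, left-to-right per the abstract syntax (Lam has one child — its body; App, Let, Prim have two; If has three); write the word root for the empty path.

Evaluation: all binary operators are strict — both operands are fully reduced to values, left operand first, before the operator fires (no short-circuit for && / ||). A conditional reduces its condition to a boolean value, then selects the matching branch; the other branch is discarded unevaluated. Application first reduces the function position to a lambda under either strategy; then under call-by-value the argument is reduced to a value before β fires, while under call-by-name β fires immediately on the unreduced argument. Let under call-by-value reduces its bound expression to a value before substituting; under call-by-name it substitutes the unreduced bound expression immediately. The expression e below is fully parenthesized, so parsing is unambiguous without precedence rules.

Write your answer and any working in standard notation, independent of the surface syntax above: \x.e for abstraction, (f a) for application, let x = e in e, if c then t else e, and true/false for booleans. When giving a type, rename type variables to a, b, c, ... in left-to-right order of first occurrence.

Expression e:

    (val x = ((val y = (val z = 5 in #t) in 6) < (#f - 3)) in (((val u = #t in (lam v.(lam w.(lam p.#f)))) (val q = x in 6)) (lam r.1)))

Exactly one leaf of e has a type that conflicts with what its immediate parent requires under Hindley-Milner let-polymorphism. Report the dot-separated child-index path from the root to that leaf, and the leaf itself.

Derivation:
let z : Int
let y : Bool
  unify Int ~ Int
  unify Bool ~ Int
  FAIL: mismatch Bool ~ Int

Answer: 0.1.0 : false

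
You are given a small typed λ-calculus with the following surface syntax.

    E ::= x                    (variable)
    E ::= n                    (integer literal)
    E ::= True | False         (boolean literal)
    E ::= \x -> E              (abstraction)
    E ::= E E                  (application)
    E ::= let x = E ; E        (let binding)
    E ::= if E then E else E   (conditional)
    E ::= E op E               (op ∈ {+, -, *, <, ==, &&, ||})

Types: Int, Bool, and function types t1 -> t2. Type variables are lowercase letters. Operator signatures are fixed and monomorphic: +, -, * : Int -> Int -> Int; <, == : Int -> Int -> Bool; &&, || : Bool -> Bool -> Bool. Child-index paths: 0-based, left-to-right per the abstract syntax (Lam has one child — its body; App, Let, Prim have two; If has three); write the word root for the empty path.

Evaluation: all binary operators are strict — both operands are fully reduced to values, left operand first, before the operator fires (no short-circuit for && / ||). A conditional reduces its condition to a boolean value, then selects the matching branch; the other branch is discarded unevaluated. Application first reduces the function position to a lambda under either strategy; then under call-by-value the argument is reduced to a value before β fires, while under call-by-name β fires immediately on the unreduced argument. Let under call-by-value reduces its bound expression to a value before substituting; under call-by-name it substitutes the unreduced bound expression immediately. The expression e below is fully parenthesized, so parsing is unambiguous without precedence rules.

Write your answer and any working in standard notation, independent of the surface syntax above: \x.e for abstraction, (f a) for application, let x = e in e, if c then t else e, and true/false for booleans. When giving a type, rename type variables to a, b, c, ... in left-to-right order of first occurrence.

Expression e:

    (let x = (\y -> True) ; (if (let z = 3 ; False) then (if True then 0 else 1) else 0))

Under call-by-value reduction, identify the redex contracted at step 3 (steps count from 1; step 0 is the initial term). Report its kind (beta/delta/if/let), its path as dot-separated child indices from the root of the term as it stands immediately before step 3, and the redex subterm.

Working:
step 0: (let x = (\y.true) in (if (let z = 3 in false) then (if true then 0 else 1) else 0))
step 1: [let@root] (if (let z = 3 in false) then (if true then 0 else 1) else 0)
step 2: [let@0] (if false then (if true then 0 else 1) else 0)
step 3: [if@root] 0

Answer: if at root : (if false then (if true then 0 else 1) else 0)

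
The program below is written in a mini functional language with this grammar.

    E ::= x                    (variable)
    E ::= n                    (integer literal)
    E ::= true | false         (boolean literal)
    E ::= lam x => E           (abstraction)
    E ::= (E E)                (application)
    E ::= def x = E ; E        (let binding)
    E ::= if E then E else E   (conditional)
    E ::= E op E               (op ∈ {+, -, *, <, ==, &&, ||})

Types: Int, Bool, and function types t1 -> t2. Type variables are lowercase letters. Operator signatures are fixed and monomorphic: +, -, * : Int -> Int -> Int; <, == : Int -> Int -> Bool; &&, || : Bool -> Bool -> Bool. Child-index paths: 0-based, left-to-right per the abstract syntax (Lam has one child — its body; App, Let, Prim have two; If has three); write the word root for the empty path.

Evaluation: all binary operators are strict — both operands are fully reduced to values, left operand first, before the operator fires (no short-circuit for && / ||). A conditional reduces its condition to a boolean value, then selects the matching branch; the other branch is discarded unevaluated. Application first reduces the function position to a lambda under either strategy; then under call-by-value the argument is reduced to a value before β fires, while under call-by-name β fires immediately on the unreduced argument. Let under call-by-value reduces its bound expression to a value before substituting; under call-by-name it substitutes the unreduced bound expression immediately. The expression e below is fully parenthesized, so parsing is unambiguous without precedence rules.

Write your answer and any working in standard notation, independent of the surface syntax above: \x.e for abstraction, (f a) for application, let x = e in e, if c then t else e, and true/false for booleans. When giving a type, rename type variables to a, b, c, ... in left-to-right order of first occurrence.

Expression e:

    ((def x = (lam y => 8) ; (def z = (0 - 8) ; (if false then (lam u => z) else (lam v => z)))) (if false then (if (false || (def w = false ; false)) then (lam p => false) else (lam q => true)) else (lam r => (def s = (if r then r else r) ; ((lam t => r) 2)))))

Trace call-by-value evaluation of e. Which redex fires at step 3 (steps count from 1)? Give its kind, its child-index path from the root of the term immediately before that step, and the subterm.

Derivation:
step 0: ((let x = (\y.8) in (let z = (0 - 8) in (if false then (\u.z) else (\v.z)))) (if false then (if (false || (let w = false in false)) then (\p.false) else (\q.true)) else (\r.(let s = (if r then r else r) in ((\t.r) 2)))))
step 1: [let@0] ((let z = (0 - 8) in (if false then (\u.z) else (\v.z))) (if false then (if (false || (let w = false in false)) then (\p.false) else (\q.true)) else (\r.(let s = (if r then r else r) in ((\t.r) 2)))))
step 2: [delta@0.0] ((let z = -8 in (if false then (\u.z) else (\v.z))) (if false then (if (false || (let w = false in false)) then (\p.false) else (\q.true)) else (\r.(let s = (if r then r else r) in ((\t.r) 2)))))
step 3: [let@0] ((if false then (\u.-8) else (\v.-8)) (if false then (if (false || (let w = false in false)) then (\p.false) else (\q.true)) else (\r.(let s = (if r then r else r) in ((\t.r) 2)))))

Answer: let at 0 : (let z = -8 in (if false then (\u.z) else (\v.z)))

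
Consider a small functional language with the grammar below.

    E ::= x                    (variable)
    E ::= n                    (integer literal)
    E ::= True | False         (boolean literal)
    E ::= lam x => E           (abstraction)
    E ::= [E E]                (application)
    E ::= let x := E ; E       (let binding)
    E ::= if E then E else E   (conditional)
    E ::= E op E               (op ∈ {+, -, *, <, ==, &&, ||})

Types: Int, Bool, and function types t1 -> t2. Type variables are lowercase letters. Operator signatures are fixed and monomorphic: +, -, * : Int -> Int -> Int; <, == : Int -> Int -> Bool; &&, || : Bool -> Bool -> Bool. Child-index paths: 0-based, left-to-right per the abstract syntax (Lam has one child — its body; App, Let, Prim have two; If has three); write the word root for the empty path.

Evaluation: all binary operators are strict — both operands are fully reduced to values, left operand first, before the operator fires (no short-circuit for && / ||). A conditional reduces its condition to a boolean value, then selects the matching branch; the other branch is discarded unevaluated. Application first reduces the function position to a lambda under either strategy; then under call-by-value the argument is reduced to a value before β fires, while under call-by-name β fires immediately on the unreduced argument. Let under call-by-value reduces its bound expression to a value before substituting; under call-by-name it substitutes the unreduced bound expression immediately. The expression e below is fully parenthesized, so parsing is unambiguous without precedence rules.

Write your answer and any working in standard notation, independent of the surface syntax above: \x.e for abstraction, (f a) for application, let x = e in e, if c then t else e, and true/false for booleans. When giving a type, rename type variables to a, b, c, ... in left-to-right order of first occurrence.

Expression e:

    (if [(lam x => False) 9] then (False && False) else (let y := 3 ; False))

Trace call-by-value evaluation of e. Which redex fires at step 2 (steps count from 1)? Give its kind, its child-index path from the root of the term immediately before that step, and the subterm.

Derivation:
step 0: (if ((\x.false) 9) then (false && false) else (let y = 3 in false))
step 1: [beta@0] (if false then (false && false) else (let y = 3 in false))
step 2: [if@root] (let y = 3 in false)

Answer: if at root : (if false then (false && false) else (let y = 3 in false))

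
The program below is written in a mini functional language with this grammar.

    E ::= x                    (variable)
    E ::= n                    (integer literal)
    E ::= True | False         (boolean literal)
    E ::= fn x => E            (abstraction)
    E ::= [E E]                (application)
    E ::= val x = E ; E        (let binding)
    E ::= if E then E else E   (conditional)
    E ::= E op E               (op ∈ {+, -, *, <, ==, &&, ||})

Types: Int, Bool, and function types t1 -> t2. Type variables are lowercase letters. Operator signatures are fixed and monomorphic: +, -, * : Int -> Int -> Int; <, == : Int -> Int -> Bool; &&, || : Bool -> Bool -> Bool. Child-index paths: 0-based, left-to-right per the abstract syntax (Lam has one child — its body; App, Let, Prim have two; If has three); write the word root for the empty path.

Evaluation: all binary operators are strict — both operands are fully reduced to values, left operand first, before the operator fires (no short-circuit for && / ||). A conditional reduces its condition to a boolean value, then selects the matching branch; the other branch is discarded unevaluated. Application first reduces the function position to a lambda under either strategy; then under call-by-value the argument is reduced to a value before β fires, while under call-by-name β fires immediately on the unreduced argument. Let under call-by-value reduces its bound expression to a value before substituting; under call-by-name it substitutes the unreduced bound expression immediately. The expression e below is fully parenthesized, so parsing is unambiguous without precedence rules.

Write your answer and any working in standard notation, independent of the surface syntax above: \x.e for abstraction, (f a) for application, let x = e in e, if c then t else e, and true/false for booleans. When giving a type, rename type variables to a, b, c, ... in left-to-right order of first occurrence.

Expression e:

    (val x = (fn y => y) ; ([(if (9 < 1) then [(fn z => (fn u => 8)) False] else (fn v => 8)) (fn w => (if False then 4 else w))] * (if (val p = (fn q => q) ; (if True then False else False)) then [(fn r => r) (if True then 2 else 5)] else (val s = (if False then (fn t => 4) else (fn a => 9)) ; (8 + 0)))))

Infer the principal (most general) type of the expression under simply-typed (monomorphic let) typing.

Working:
y : a
\y._ : a -> a
let x : a -> a
  unify Int ~ Int
  unify Int ~ Int
  unify Bool ~ Bool
\u._ : c -> Int
\z._ : b -> c -> Int
  unify b -> c -> Int ~ Bool -> d
  unify b ~ Bool
  unify c -> Int ~ d
_ _ : c -> Int
\v._ : e -> Int
  unify c -> Int ~ e -> Int
  unify c ~ e
  unify Int ~ Int
  unify Bool ~ Bool
w : f
  unify Int ~ f
\w._ : Int -> Int
  unify e -> Int ~ (Int -> Int) -> g
  unify e ~ Int -> Int
  unify Int ~ g
_ _ : Int
  unify Int ~ Int
q : h
\q._ : h -> h
let p : h -> h
  unify Bool ~ Bool
  unify Bool ~ Bool
  unify Bool ~ Bool
r : i
\r._ : i -> i
  unify Bool ~ Bool
  unify Int ~ Int
  unify i -> i ~ Int -> j
  unify i ~ Int
  unify Int ~ j
_ _ : Int
  unify Bool ~ Bool
\t._ : k -> Int
\a._ : l -> Int
  unify k -> Int ~ l -> Int
  unify k ~ l
  unify Int ~ Int
let s : l -> Int
  unify Int ~ Int
  unify Int ~ Int
  unify Int ~ Int
  unify Int ~ Int

Answer: Int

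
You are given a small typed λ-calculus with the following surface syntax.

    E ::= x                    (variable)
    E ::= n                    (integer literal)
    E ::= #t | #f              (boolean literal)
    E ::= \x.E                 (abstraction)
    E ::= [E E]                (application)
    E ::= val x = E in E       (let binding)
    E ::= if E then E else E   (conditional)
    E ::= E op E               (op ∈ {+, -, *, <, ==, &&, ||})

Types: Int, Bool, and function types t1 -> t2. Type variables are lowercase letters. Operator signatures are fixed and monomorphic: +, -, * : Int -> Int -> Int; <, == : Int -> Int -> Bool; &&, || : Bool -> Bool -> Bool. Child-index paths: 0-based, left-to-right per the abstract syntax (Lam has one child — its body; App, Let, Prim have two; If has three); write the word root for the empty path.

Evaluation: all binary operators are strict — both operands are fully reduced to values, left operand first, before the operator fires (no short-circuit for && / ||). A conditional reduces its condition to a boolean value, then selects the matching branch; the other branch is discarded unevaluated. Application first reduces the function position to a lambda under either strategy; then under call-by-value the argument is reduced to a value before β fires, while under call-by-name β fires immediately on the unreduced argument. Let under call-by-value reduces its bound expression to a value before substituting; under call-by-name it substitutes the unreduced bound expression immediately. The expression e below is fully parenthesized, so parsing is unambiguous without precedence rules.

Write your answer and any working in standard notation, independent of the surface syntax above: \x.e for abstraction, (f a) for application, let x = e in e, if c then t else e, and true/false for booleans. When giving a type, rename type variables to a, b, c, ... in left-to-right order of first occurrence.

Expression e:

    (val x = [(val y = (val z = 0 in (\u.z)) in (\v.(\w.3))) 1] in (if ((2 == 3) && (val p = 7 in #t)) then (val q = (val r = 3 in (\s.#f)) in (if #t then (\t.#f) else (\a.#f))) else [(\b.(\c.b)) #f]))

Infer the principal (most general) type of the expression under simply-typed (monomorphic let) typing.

Trace:
let z : Int
z : Int
\u._ : a -> Int
let y : a -> Int
\w._ : c -> Int
\v._ : b -> c -> Int
  unify b -> c -> Int ~ Int -> d
  unify b ~ Int
  unify c -> Int ~ d
_ _ : c -> Int
let x : c -> Int
  unify Int ~ Int
  unify Int ~ Int
  unify Bool ~ Bool
let p : Int
  unify Bool ~ Bool
  unify Bool ~ Bool
let r : Int
\s._ : e -> Bool
let q : e -> Bool
  unify Bool ~ Bool
\t._ : f -> Bool
\a._ : g -> Bool
  unify f -> Bool ~ g -> Bool
  unify f ~ g
  unify Bool ~ Bool
b : h
\c._ : i -> h
\b._ : h -> i -> h
  unify h -> i -> h ~ Bool -> j
  unify h ~ Bool
  unify i -> Bool ~ j
_ _ : i -> Bool
  unify g -> Bool ~ i -> Bool
  unify g ~ i
  unify Bool ~ Bool

Answer: a -> Bool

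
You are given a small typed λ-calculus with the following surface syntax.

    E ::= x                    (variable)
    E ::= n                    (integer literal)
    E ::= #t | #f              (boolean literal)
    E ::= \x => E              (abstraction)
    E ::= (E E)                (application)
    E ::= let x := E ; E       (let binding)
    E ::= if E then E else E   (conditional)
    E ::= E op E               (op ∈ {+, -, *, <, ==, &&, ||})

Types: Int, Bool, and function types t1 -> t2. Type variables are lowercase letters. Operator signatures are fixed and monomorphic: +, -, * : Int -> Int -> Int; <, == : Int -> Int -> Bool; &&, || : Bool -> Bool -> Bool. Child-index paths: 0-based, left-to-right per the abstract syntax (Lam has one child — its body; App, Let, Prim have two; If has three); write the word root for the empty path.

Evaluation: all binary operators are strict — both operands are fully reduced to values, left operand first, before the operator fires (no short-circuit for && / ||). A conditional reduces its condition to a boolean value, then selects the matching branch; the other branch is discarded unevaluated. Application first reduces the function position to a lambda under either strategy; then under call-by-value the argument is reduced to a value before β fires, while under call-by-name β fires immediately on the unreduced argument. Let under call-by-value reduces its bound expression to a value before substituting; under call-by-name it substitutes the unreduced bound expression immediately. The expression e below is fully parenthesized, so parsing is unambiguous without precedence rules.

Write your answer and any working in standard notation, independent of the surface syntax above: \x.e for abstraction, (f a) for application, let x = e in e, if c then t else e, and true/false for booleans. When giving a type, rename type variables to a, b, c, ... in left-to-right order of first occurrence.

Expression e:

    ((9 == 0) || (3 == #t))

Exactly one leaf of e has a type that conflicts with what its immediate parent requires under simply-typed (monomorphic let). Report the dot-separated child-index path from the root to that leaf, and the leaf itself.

Trace:
  unify Int ~ Int
  unify Int ~ Int
  unify Bool ~ Bool
  unify Int ~ Int
  unify Bool ~ Int
  FAIL: mismatch Bool ~ Int

Answer: 1.1 : true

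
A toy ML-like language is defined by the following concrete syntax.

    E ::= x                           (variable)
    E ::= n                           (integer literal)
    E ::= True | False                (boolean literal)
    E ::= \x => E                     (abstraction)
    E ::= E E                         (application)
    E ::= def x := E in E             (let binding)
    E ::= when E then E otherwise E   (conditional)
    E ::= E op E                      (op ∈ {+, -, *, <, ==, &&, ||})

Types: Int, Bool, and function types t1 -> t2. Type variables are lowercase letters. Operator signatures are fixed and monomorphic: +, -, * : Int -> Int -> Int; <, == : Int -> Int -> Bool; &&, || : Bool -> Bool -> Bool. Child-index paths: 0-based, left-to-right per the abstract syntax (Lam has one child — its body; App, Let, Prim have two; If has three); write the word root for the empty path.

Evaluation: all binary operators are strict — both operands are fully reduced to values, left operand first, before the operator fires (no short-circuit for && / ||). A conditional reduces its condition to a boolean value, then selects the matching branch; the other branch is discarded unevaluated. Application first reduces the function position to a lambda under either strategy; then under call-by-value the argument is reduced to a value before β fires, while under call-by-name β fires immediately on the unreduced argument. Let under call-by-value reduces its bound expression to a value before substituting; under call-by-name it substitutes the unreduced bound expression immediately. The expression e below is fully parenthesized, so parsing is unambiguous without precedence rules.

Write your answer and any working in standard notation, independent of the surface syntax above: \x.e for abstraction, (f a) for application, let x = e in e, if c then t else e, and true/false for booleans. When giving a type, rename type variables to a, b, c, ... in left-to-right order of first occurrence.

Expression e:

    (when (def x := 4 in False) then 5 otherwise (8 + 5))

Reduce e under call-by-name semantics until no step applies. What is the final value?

Derivation:
step 0: (if (let x = 4 in false) then 5 else (8 + 5))
step 1: [let@0] (if false then 5 else (8 + 5))
step 2: [if@root] (8 + 5)
step 3: [delta@root] 13

Answer: 13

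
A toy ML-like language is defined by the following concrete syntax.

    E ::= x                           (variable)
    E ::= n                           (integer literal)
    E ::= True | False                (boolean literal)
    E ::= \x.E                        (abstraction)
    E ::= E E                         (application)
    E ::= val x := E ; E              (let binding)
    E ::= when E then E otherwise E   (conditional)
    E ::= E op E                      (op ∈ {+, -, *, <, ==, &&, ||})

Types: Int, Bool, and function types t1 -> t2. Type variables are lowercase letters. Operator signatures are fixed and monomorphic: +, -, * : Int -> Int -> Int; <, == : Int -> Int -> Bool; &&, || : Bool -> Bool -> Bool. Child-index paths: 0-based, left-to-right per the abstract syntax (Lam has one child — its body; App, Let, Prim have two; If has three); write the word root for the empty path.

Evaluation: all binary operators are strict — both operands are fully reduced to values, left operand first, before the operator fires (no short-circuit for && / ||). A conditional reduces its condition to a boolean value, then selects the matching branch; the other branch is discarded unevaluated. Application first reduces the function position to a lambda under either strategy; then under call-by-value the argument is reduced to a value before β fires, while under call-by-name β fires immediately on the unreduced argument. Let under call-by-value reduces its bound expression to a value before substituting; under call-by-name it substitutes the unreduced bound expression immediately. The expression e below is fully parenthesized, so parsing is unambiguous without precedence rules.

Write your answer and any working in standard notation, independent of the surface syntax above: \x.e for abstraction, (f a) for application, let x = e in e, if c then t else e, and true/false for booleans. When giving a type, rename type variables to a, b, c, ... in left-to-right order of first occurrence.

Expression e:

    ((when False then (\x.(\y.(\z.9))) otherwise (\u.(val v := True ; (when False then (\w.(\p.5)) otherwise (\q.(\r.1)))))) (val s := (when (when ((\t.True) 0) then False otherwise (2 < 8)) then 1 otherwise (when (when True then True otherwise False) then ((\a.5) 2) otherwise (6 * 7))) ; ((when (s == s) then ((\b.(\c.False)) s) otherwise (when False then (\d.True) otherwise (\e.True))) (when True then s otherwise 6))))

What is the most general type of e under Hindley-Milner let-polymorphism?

Working:
  unify Bool ~ Bool
\z._ : c -> Int
\y._ : b -> c -> Int
\x._ : a -> b -> c -> Int
let v : Bool
  unify Bool ~ Bool
\p._ : f -> Int
\w._ : e -> f -> Int
\r._ : h -> Int
\q._ : g -> h -> Int
  unify e -> f -> Int ~ g -> h -> Int
  unify e ~ g
  unify f -> Int ~ h -> Int
  unify f ~ h
  unify Int ~ Int
\u._ : d -> g -> h -> Int
  unify a -> b -> c -> Int ~ d -> g -> h -> Int
  unify a ~ d
  unify b -> c -> Int ~ g -> h -> Int
  unify b ~ g
  unify c -> Int ~ h -> Int
  unify c ~ h
  unify Int ~ Int
\t._ : i -> Bool
  unify i -> Bool ~ Int -> j
  unify i ~ Int
  unify Bool ~ j
_ _ : Bool
  unify Bool ~ Bool
  unify Int ~ Int
  unify Int ~ Int
  unify Bool ~ Bool
  unify Bool ~ Bool
  unify Bool ~ Bool
  unify Bool ~ Bool
  unify Bool ~ Bool
\a._ : k -> Int
  unify k -> Int ~ Int -> l
  unify k ~ Int
  unify Int ~ l
_ _ : Int
  unify Int ~ Int
  unify Int ~ Int
  unify Int ~ Int
  unify Int ~ Int
let s : Int
s : Int
  unify Int ~ Int
s : Int
  unify Int ~ Int
  unify Bool ~ Bool
\c._ : n -> Bool
\b._ : m -> n -> Bool
s : Int
  unify m -> n -> Bool ~ Int -> o
  unify m ~ Int
  unify n -> Bool ~ o
_ _ : n -> Bool
  unify Bool ~ Bool
\d._ : p -> Bool
\e._ : q -> Bool
  unify p -> Bool ~ q -> Bool
  unify p ~ q
  unify Bool ~ Bool
  unify n -> Bool ~ q -> Bool
  unify n ~ q
  unify Bool ~ Bool
  unify Bool ~ Bool
s : Int
  unify Int ~ Int
  unify q -> Bool ~ Int -> r
  unify q ~ Int
  unify Bool ~ r
_ _ : Bool
  unify d -> g -> h -> Int ~ Bool -> s
  unify d ~ Bool
  unify g -> h -> Int ~ s
_ _ : g -> h -> Int

Answer: a -> b -> Int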